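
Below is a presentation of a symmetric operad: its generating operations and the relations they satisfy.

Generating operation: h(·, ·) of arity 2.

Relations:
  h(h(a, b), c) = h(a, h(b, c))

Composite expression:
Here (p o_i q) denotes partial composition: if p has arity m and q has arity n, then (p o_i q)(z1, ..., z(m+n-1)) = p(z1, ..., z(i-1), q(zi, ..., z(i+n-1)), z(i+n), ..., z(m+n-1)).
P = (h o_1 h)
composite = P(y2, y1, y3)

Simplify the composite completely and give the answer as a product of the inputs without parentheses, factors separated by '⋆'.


Under associativity of h, the answer is the y's in reading order.
h(y2, y1) reduces to y2 ⋆ y1
h(h(y2, y1), y3) reduces to y2 ⋆ y1 ⋆ y3

y2 ⋆ y1 ⋆ y3


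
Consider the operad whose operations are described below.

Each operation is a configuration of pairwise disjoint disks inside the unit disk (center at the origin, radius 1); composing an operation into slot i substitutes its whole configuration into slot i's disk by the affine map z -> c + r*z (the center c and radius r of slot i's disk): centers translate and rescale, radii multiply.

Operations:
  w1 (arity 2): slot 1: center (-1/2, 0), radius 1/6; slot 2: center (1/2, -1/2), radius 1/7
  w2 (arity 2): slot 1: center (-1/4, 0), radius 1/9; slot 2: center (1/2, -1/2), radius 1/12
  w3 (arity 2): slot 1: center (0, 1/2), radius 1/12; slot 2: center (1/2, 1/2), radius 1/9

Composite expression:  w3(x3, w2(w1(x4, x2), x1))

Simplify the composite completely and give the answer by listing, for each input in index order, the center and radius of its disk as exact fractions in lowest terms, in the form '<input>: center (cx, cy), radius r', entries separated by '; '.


Follow each x-input down from w3: c' goes to c + r*c', radius to r*r'.
input x3: composing its 1 substitution step yields center (0, 1/2), radius 1/12
input x4: composing its 3 substitution steps yields center (151/324, 1/2), radius 1/486
input x2: composing its 3 substitution steps yields center (155/324, 40/81), radius 1/567
input x1: composing its 2 substitution steps yields center (5/9, 4/9), radius 1/108

x1: center (5/9, 4/9), radius 1/108; x2: center (155/324, 40/81), radius 1/567; x3: center (0, 1/2), radius 1/12; x4: center (151/324, 1/2), radius 1/486


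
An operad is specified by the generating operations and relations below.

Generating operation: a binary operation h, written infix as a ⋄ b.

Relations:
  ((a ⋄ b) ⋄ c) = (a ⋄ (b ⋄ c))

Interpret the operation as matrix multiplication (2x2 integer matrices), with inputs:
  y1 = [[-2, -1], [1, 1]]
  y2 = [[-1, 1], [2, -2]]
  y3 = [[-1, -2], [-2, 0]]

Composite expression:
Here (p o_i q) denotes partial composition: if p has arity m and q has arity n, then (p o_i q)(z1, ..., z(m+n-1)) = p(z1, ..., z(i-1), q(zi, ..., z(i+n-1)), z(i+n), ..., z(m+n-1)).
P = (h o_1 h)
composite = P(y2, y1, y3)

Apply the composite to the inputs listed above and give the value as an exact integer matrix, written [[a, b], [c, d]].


(y2 ⋄ y1) = [[3, 2], [-6, -4]]
((y2 ⋄ y1) ⋄ y3) = [[-7, -6], [14, 12]]

[[-7, -6], [14, 12]]


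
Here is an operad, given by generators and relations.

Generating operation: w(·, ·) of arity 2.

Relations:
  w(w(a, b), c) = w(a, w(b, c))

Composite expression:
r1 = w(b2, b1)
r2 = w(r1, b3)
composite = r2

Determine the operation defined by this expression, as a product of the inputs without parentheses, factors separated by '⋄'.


b2 ⋄ b1 ⋄ b3

Associativity of w dissolves the nesting; only the b-input order survives.
w(b2, b1) collapses to b2 ⋄ b1
w(w(b2, b1), b3) collapses to b2 ⋄ b1 ⋄ b3


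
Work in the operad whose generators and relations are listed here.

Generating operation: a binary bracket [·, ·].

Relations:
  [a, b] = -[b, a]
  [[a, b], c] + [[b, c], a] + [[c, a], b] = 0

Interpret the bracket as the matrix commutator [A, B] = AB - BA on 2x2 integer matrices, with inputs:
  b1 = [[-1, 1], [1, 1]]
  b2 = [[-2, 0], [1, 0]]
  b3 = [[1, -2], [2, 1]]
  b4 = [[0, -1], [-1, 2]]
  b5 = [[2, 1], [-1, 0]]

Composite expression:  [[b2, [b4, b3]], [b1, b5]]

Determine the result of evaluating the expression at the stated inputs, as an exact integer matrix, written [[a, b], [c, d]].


[b4, b3] = [[-4, 4], [4, 4]]
[b2, [b4, b3]] = [[-4, -8], [0, 4]]
[b1, b5] = [[-2, -4], [0, 2]]
[[b2, [b4, b3]], [b1, b5]] = [[0, 0], [0, 0]]

[[0, 0], [0, 0]]


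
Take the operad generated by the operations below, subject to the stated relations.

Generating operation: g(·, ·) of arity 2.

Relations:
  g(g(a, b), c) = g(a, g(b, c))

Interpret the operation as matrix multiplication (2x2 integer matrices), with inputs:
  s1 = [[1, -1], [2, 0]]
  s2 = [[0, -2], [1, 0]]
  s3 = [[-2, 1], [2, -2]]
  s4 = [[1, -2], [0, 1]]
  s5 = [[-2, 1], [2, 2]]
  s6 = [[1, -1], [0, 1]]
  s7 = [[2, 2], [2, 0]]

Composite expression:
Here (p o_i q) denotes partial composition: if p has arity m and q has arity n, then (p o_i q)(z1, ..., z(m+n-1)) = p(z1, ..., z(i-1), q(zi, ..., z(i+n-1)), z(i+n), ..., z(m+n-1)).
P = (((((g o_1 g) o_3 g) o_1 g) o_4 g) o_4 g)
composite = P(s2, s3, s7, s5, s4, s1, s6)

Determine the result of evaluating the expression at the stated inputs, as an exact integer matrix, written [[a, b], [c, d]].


g(s2, s3) = [[-4, 4], [-2, 1]]
g(g(s2, s3), s7) = [[0, -8], [-2, -4]]
g(s5, s4) = [[-2, 5], [2, -2]]
g(g(s5, s4), s1) = [[8, 2], [-2, -2]]
g(g(g(s5, s4), s1), s6) = [[8, -6], [-2, 0]]
g(g(g(s2, s3), s7), g(g(g(s5, s4), s1), s6)) = [[16, 0], [-8, 12]]

[[16, 0], [-8, 12]]


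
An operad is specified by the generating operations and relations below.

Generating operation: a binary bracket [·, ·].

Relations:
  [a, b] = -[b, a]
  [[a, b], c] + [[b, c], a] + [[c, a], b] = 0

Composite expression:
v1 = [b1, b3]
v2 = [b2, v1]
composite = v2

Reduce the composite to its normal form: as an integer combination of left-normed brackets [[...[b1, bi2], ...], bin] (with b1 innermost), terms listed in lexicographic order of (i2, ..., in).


-[[b1, b3], b2]

A multilinear Lie element is pinned by b1-initial words (b1 innermost).
Composite bracket: [b2, [b1, b3]]
Full expansion: 4 signed words from ab - ba (2^2 = 4).
The b1-initial words carry the normal form:
  sign of b1b3b2 is -1, so it contributes -[[b1, b3], b2]


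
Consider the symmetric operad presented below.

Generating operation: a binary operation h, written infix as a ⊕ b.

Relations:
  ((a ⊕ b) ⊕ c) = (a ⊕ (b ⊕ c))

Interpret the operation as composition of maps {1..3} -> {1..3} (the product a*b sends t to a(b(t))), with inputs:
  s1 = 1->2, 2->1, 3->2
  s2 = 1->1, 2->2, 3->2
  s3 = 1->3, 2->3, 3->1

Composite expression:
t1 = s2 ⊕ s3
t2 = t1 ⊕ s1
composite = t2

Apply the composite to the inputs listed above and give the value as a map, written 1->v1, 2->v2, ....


1->2, 2->2, 3->2

(s2 ⊕ s3) = 1->2, 2->2, 3->1
((s2 ⊕ s3) ⊕ s1) = 1->2, 2->2, 3->2


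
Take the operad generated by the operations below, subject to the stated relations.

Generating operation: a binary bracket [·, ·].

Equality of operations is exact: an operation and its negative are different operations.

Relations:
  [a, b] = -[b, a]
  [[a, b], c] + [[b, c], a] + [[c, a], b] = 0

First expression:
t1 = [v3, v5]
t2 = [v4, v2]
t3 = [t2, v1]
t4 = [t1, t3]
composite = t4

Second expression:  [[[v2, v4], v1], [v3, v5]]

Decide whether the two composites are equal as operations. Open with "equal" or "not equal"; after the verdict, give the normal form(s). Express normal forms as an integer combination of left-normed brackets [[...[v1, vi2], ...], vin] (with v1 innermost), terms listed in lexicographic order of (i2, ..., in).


equal; the common form is -[[[[v1, v2], v4], v3], v5] + [[[[v1, v2], v4], v5], v3] + [[[[v1, v4], v2], v3], v5] - [[[[v1, v4], v2], v5], v3]

In normal form, the first expression is -[[[[v1, v2], v4], v3], v5] + [[[[v1, v2], v4], v5], v3] + [[[[v1, v4], v2], v3], v5] - [[[[v1, v4], v2], v5], v3]
In normal form, the second expression is -[[[[v1, v2], v4], v3], v5] + [[[[v1, v2], v4], v5], v3] + [[[[v1, v4], v2], v3], v5] - [[[[v1, v4], v2], v5], v3]
Identical normal forms: equal.


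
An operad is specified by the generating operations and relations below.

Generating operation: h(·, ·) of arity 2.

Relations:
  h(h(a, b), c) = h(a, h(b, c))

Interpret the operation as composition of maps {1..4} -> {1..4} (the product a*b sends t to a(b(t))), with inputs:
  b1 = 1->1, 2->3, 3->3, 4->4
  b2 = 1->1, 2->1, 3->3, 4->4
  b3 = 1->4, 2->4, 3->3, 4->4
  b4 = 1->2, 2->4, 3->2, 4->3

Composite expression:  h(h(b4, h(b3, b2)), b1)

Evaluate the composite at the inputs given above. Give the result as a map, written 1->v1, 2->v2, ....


1->3, 2->2, 3->2, 4->3


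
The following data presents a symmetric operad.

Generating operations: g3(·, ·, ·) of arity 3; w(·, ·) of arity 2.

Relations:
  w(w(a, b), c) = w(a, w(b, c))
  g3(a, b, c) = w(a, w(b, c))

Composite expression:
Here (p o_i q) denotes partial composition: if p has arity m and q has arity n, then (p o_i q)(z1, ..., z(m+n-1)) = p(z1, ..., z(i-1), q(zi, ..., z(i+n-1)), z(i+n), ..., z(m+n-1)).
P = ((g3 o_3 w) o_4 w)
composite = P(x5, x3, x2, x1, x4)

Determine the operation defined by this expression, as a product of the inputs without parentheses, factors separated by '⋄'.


x5 ⋄ x3 ⋄ x2 ⋄ x1 ⋄ x4

Key point: g3 is associative — brackets drop, the x-order remains.
w(x1, x4) reduces to x1 ⋄ x4
w(x2, w(x1, x4)) reduces to x2 ⋄ x1 ⋄ x4
g3(x5, x3, w(x2, w(x1, x4))) reduces to x5 ⋄ x3 ⋄ x2 ⋄ x1 ⋄ x4


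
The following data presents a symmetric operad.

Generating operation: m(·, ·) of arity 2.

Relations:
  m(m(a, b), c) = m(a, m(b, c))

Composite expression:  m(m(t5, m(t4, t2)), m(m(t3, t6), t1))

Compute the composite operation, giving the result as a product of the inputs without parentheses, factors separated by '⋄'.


t5 ⋄ t4 ⋄ t2 ⋄ t3 ⋄ t6 ⋄ t1

All parenthesizations of m agree; list the t-inputs left to right.
m(t4, t2) linearizes to t4 ⋄ t2
m(t5, m(t4, t2)) linearizes to t5 ⋄ t4 ⋄ t2
m(t3, t6) linearizes to t3 ⋄ t6
m(m(t3, t6), t1) linearizes to t3 ⋄ t6 ⋄ t1
m(m(t5, m(t4, t2)), m(m(t3, t6), t1)) linearizes to t5 ⋄ t4 ⋄ t2 ⋄ t3 ⋄ t6 ⋄ t1


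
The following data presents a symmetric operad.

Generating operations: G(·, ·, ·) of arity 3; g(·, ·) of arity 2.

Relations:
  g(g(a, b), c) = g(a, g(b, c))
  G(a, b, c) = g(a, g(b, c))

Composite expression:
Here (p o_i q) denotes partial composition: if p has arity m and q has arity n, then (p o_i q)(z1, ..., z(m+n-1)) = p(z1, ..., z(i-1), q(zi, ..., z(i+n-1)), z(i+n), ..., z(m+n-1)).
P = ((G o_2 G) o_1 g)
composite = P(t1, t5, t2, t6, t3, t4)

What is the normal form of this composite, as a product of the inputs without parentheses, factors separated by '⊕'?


Under associativity of G, the answer is the t's in reading order.
g(t1, t5) collapses to t1 ⊕ t5
G(t2, t6, t3) collapses to t2 ⊕ t6 ⊕ t3
G(g(t1, t5), G(t2, t6, t3), t4) collapses to t1 ⊕ t5 ⊕ t2 ⊕ t6 ⊕ t3 ⊕ t4

t1 ⊕ t5 ⊕ t2 ⊕ t6 ⊕ t3 ⊕ t4


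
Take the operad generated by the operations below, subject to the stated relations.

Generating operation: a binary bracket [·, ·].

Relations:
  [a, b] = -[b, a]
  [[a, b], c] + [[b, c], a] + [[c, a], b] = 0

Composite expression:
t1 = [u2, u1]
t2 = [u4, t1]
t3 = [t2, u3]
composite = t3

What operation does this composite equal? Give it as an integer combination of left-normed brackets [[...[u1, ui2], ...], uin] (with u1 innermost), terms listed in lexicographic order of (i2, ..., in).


[[[u1, u2], u4], u3]


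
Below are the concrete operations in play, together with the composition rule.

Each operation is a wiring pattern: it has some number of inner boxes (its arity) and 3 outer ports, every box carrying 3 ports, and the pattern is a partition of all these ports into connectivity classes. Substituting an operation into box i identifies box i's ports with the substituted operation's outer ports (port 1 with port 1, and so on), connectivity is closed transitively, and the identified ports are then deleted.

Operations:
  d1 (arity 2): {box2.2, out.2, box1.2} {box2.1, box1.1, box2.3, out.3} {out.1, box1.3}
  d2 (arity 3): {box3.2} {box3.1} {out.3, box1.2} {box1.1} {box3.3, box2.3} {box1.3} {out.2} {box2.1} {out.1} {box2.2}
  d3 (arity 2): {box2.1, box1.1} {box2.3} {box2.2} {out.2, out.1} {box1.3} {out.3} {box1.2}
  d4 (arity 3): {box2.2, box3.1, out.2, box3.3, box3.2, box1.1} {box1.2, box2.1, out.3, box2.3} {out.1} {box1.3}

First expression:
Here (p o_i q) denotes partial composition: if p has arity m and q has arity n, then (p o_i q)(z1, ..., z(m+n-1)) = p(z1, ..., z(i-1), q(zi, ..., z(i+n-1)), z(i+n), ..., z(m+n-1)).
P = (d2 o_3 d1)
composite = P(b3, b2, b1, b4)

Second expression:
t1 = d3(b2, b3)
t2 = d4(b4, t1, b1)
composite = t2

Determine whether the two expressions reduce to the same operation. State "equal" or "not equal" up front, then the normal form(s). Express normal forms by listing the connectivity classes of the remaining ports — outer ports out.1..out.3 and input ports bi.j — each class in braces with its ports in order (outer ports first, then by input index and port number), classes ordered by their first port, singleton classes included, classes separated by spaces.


not equal; the first gives {out.1} {out.2} {out.3, b3.2} {b1.1, b2.3, b4.1, b4.3} {b1.2, b4.2} {b1.3} {b2.1} {b2.2} {b3.1} {b3.3} and the second {out.1} {out.2, out.3, b1.1, b1.2, b1.3, b4.1, b4.2} {b2.1, b3.1} {b2.2} {b2.3} {b3.2} {b3.3} {b4.3}

The first expression reduces to {out.1} {out.2} {out.3, b3.2} {b1.1, b2.3, b4.1, b4.3} {b1.2, b4.2} {b1.3} {b2.1} {b2.2} {b3.1} {b3.3}
The second expression reduces to {out.1} {out.2, out.3, b1.1, b1.2, b1.3, b4.1, b4.2} {b2.1, b3.1} {b2.2} {b2.3} {b3.2} {b3.3} {b4.3}
They disagree, so not equal.


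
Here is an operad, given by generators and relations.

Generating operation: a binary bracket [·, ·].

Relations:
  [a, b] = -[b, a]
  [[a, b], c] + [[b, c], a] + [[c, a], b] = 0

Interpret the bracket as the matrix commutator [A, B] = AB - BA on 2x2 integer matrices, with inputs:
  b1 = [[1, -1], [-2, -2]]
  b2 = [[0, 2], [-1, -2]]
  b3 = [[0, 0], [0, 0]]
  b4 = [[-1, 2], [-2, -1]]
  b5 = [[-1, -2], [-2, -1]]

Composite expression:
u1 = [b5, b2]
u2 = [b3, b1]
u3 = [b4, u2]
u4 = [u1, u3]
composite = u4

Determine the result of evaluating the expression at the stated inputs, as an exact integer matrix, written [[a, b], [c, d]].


[[0, 0], [0, 0]]

[b5, b2] = [[6, 4], [-4, -6]]
[b3, b1] = [[0, 0], [0, 0]]
[b4, [b3, b1]] = [[0, 0], [0, 0]]
[[b5, b2], [b4, [b3, b1]]] = [[0, 0], [0, 0]]


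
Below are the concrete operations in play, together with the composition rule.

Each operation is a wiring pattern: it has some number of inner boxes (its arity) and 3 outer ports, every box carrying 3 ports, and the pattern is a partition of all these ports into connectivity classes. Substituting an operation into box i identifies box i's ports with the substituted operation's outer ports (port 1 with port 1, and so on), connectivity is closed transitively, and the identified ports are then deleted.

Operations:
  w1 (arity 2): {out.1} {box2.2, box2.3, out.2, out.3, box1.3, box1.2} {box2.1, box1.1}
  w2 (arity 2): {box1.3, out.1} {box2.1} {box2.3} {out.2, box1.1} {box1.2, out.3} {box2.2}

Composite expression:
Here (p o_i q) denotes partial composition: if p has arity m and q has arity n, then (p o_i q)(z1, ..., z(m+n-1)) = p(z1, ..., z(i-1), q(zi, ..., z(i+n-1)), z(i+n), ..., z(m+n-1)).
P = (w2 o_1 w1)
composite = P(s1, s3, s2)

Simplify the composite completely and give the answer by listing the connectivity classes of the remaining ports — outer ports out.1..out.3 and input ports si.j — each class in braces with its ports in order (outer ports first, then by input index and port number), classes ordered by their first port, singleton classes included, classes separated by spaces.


Reachability decides: close wires over w2-identified ports.
stage w1: inputs (s1, s3), connectivity {out.1} {out.2, out.3, s1.2, s1.3, s3.2, s3.3} {s1.1, s3.1}, out.j its boundary
stage w2: inputs (s1, s3, s2), connectivity {out.1, out.3, s1.2, s1.3, s3.2, s3.3} {out.2} {s1.1, s3.1} {s2.1} {s2.2} {s2.3}, out.j its boundary

{out.1, out.3, s1.2, s1.3, s3.2, s3.3} {out.2} {s1.1, s3.1} {s2.1} {s2.2} {s2.3}


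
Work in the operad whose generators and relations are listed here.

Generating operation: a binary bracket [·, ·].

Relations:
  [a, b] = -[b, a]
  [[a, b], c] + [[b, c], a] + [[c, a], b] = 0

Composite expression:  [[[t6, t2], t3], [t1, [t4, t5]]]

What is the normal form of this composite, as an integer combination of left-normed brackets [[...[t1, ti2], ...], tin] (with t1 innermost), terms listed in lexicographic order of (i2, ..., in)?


[[[[[t1, t4], t5], t2], t6], t3] - [[[[[t1, t4], t5], t3], t2], t6] + [[[[[t1, t4], t5], t3], t6], t2] - [[[[[t1, t4], t5], t6], t2], t3] - [[[[[t1, t5], t4], t2], t6], t3] + [[[[[t1, t5], t4], t3], t2], t6] - [[[[[t1, t5], t4], t3], t6], t2] + [[[[[t1, t5], t4], t6], t2], t3]

Skip Jacobi rewriting: expand, keep t1-initial words, read off terms.
Composite bracket: [[[t6, t2], t3], [t1, [t4, t5]]]
Full expansion: 32 signed words from ab - ba (2^5 = 32).
Coefficients come from the t1-initial words:
  t1t4t5t2t6t3 appears with sign +1, giving the term +[[[[[t1, t4], t5], t2], t6], t3]
  t1t4t5t3t2t6 appears with sign -1, giving the term -[[[[[t1, t4], t5], t3], t2], t6]
  t1t4t5t3t6t2 appears with sign +1, giving the term +[[[[[t1, t4], t5], t3], t6], t2]
  t1t4t5t6t2t3 appears with sign -1, giving the term -[[[[[t1, t4], t5], t6], t2], t3]
  t1t5t4t2t6t3 appears with sign -1, giving the term -[[[[[t1, t5], t4], t2], t6], t3]
  t1t5t4t3t2t6 appears with sign +1, giving the term +[[[[[t1, t5], t4], t3], t2], t6]
  t1t5t4t3t6t2 appears with sign -1, giving the term -[[[[[t1, t5], t4], t3], t6], t2]
  t1t5t4t6t2t3 appears with sign +1, giving the term +[[[[[t1, t5], t4], t6], t2], t3]


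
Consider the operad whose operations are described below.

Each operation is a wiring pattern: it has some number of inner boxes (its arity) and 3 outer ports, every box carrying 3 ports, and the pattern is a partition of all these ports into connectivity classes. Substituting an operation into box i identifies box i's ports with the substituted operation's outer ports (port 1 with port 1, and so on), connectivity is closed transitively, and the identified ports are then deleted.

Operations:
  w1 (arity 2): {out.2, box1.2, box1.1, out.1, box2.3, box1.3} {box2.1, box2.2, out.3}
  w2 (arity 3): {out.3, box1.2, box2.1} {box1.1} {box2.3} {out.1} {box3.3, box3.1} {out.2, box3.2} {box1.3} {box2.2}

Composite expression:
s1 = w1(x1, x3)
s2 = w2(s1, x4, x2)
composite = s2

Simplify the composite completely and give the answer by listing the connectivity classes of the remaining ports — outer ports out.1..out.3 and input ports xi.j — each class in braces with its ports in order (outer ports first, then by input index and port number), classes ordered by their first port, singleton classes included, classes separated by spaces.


{out.1} {out.2, x2.2} {out.3, x1.1, x1.2, x1.3, x3.3, x4.1} {x2.1, x2.3} {x3.1, x3.2} {x4.2} {x4.3}

Two ports join when wires chain via w2-identified ports.
w1 over (x1, x3) gives {out.1, out.2, x1.1, x1.2, x1.3, x3.3} {out.3, x3.1, x3.2}, out.j being that stage's outer ports
w2 over (x1, x3, x4, x2) gives {out.1} {out.2, x2.2} {out.3, x1.1, x1.2, x1.3, x3.3, x4.1} {x2.1, x2.3} {x3.1, x3.2} {x4.2} {x4.3}, out.j being that stage's outer ports


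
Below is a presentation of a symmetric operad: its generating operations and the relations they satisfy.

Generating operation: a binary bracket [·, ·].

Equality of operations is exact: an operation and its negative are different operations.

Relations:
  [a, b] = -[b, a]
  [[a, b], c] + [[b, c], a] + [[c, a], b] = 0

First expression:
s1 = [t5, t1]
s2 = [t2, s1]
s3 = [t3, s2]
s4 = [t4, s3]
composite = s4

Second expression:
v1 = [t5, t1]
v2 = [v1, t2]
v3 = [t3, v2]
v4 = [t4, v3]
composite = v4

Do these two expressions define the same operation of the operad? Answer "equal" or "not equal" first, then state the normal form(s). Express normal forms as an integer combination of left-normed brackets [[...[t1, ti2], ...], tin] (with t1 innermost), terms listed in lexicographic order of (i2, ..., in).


not equal; first: [[[[t1, t5], t2], t3], t4]; second: -[[[[t1, t5], t2], t3], t4]


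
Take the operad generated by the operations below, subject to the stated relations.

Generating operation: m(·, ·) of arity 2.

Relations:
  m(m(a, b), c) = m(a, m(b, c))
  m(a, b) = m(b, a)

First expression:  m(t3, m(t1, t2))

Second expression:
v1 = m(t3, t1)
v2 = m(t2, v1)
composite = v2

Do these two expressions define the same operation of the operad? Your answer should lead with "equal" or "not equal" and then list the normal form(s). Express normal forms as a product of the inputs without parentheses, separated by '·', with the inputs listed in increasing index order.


Reducing the first expression gives t1 · t2 · t3
Reducing the second expression gives t1 · t2 · t3
Same normal form: equal.

equal — both sides give t1 · t2 · t3


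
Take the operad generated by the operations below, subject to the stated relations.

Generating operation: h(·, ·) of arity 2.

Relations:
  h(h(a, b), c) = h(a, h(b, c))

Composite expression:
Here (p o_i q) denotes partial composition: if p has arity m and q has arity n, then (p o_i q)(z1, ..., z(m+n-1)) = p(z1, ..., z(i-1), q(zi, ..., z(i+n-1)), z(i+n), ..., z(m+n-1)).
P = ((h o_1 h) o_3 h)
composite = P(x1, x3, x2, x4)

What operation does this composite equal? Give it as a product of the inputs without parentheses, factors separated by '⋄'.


x1 ⋄ x3 ⋄ x2 ⋄ x4


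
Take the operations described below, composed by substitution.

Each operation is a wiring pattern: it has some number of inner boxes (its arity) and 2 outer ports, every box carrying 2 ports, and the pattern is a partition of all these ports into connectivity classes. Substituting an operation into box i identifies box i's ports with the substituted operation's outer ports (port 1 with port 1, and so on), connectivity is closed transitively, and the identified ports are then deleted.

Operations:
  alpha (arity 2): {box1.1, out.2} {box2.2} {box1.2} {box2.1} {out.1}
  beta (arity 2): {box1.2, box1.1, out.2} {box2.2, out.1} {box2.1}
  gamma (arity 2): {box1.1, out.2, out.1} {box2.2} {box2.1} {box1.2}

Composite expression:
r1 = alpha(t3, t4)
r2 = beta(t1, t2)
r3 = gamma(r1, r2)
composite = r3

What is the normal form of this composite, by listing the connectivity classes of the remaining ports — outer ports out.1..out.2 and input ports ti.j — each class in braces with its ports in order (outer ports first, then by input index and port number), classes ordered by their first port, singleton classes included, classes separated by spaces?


{out.1, out.2} {t1.1, t1.2} {t2.1} {t2.2} {t3.1} {t3.2} {t4.1} {t4.2}

Substituting into gamma glues patterns; closure does the rest.
after alpha, the pattern on (t3, t4) reads {out.1} {out.2, t3.1} {t3.2} {t4.1} {t4.2} (out.j = its outer ports)
after beta, the pattern on (t1, t2) reads {out.1, t2.2} {out.2, t1.1, t1.2} {t2.1} (out.j = its outer ports)
after gamma, the pattern on (t3, t4, t1, t2) reads {out.1, out.2} {t1.1, t1.2} {t2.1} {t2.2} {t3.1} {t3.2} {t4.1} {t4.2} (out.j = its outer ports)


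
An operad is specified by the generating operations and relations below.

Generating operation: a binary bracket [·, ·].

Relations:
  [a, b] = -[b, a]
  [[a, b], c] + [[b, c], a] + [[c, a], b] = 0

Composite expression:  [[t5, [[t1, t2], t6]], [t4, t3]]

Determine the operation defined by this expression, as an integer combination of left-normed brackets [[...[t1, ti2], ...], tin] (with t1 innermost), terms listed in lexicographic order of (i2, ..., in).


[[[[[t1, t2], t6], t5], t3], t4] - [[[[[t1, t2], t6], t5], t4], t3]

Antisymmetry and Jacobi reduce to t1-anchored left-normed brackets.
Composite bracket: [[t5, [[t1, t2], t6]], [t4, t3]]
Under [a, b] = ab - ba we get 32 signed associative words (2^5 = 32).
Coefficients come from the t1-initial words:
  word t1t2t6t5t3t4 has sign +1, contributing +[[[[[t1, t2], t6], t5], t3], t4]
  word t1t2t6t5t4t3 has sign -1, contributing -[[[[[t1, t2], t6], t5], t4], t3]


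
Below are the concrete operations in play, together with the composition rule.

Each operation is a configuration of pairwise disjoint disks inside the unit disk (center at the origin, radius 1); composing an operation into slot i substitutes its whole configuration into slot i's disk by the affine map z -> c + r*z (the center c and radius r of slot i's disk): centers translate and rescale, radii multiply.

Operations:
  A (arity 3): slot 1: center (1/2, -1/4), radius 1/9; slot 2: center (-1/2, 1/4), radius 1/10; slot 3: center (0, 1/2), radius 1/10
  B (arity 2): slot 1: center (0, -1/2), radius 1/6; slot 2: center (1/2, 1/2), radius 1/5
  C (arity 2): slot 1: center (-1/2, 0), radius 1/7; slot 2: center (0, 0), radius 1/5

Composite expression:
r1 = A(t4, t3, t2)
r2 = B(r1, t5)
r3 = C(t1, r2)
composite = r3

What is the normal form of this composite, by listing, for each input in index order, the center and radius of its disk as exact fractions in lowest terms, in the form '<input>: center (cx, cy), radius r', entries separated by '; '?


t1: center (-1/2, 0), radius 1/7; t2: center (0, -1/12), radius 1/300; t3: center (-1/60, -11/120), radius 1/300; t4: center (1/60, -13/120), radius 1/270; t5: center (1/10, 1/10), radius 1/25


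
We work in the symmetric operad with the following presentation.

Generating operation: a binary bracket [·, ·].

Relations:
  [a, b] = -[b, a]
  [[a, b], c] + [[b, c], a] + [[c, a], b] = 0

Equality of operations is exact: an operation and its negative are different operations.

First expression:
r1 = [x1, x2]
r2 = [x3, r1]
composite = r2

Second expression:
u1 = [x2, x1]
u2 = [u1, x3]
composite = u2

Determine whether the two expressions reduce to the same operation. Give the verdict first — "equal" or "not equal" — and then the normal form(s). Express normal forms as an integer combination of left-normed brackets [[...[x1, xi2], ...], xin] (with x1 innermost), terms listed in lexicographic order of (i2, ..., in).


equal; both compose to -[[x1, x2], x3]

Normal form of the first expression: -[[x1, x2], x3]
Normal form of the second expression: -[[x1, x2], x3]
Identical normal forms: equal.


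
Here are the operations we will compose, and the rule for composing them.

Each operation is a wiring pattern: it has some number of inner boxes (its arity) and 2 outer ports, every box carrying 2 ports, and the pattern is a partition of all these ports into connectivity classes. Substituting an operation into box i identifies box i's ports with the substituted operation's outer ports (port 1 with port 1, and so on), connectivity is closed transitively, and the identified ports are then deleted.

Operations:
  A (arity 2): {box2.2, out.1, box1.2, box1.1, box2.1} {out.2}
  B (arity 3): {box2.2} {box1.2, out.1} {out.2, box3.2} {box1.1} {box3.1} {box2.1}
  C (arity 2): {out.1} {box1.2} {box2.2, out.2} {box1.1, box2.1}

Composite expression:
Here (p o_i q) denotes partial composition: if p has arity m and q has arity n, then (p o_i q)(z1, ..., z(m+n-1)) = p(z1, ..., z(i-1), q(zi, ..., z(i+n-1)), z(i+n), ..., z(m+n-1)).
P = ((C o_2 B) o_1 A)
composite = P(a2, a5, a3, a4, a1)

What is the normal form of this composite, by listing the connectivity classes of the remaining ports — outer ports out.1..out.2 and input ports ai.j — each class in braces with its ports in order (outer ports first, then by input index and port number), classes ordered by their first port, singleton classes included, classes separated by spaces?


Two ports join when wires chain via C-identified ports.
composing A on (a2, a5), with out.j its own outer ports: {out.1, a2.1, a2.2, a5.1, a5.2} {out.2}
composing B on (a3, a4, a1), with out.j its own outer ports: {out.1, a3.2} {out.2, a1.2} {a1.1} {a3.1} {a4.1} {a4.2}
composing C on (a2, a5, a3, a4, a1), with out.j its own outer ports: {out.1} {out.2, a1.2} {a1.1} {a2.1, a2.2, a3.2, a5.1, a5.2} {a3.1} {a4.1} {a4.2}

{out.1} {out.2, a1.2} {a1.1} {a2.1, a2.2, a3.2, a5.1, a5.2} {a3.1} {a4.1} {a4.2}


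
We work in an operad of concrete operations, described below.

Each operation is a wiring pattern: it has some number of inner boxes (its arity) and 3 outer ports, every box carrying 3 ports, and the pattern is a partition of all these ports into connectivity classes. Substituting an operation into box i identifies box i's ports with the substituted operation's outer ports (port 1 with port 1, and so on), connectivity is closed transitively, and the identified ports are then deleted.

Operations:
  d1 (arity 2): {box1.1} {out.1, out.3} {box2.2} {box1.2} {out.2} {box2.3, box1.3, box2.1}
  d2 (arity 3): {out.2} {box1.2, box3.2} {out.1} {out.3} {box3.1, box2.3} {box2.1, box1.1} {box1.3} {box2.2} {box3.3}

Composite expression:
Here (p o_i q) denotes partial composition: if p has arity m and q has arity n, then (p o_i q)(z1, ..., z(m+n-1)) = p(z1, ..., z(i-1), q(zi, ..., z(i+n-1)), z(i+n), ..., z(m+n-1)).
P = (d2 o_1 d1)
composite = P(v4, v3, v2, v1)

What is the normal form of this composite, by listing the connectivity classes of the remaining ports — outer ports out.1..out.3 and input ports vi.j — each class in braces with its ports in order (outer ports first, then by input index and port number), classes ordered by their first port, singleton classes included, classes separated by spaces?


{out.1} {out.2} {out.3} {v1.1, v2.3} {v1.2} {v1.3} {v2.1} {v2.2} {v3.1, v3.3, v4.3} {v3.2} {v4.1} {v4.2}

Reachability decides: close wires over d2-identified ports.
through d1, on inputs (v4, v3): {out.1, out.3} {out.2} {v3.1, v3.3, v4.3} {v3.2} {v4.1} {v4.2} (out.j = stage outer ports)
through d2, on inputs (v4, v3, v2, v1): {out.1} {out.2} {out.3} {v1.1, v2.3} {v1.2} {v1.3} {v2.1} {v2.2} {v3.1, v3.3, v4.3} {v3.2} {v4.1} {v4.2} (out.j = stage outer ports)


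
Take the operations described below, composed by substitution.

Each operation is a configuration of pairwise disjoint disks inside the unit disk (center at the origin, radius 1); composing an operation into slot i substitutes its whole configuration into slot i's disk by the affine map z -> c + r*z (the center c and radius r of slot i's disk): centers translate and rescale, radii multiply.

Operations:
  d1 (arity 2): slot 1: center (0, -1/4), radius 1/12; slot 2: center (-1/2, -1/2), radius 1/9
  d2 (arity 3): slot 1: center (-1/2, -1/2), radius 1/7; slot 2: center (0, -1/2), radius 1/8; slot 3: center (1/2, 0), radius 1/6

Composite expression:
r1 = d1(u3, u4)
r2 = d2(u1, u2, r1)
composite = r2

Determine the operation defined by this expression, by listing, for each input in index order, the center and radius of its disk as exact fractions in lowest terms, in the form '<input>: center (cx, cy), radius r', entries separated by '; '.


u1: center (-1/2, -1/2), radius 1/7; u2: center (0, -1/2), radius 1/8; u3: center (1/2, -1/24), radius 1/72; u4: center (5/12, -1/12), radius 1/54

Only the slot chain above each u matters under d2; compose those maps.
input u1: composing its 1 substitution step yields center (-1/2, -1/2), radius 1/7
input u2: composing its 1 substitution step yields center (0, -1/2), radius 1/8
input u3: composing its 2 substitution steps yields center (1/2, -1/24), radius 1/72
input u4: composing its 2 substitution steps yields center (5/12, -1/12), radius 1/54


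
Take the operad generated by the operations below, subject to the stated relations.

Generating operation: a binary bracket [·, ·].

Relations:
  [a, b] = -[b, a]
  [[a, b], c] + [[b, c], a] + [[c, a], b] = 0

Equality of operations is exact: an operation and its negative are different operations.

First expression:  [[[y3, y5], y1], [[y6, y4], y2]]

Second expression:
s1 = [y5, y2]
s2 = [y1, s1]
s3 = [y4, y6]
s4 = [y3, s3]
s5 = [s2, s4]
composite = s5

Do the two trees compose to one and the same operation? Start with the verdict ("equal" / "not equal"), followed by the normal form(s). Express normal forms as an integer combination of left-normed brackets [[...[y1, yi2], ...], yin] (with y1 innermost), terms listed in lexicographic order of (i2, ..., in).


The first expression, normalized: -[[[[[y1, y3], y5], y2], y4], y6] + [[[[[y1, y3], y5], y2], y6], y4] + [[[[[y1, y3], y5], y4], y6], y2] - [[[[[y1, y3], y5], y6], y4], y2] + [[[[[y1, y5], y3], y2], y4], y6] - [[[[[y1, y5], y3], y2], y6], y4] - [[[[[y1, y5], y3], y4], y6], y2] + [[[[[y1, y5], y3], y6], y4], y2]
The second expression, normalized: -[[[[[y1, y2], y5], y3], y4], y6] + [[[[[y1, y2], y5], y3], y6], y4] + [[[[[y1, y2], y5], y4], y6], y3] - [[[[[y1, y2], y5], y6], y4], y3] + [[[[[y1, y5], y2], y3], y4], y6] - [[[[[y1, y5], y2], y3], y6], y4] - [[[[[y1, y5], y2], y4], y6], y3] + [[[[[y1, y5], y2], y6], y4], y3]
The normal forms differ: not equal.

not equal; first: -[[[[[y1, y3], y5], y2], y4], y6] + [[[[[y1, y3], y5], y2], y6], y4] + [[[[[y1, y3], y5], y4], y6], y2] - [[[[[y1, y3], y5], y6], y4], y2] + [[[[[y1, y5], y3], y2], y4], y6] - [[[[[y1, y5], y3], y2], y6], y4] - [[[[[y1, y5], y3], y4], y6], y2] + [[[[[y1, y5], y3], y6], y4], y2]; second: -[[[[[y1, y2], y5], y3], y4], y6] + [[[[[y1, y2], y5], y3], y6], y4] + [[[[[y1, y2], y5], y4], y6], y3] - [[[[[y1, y2], y5], y6], y4], y3] + [[[[[y1, y5], y2], y3], y4], y6] - [[[[[y1, y5], y2], y3], y6], y4] - [[[[[y1, y5], y2], y4], y6], y3] + [[[[[y1, y5], y2], y6], y4], y3]


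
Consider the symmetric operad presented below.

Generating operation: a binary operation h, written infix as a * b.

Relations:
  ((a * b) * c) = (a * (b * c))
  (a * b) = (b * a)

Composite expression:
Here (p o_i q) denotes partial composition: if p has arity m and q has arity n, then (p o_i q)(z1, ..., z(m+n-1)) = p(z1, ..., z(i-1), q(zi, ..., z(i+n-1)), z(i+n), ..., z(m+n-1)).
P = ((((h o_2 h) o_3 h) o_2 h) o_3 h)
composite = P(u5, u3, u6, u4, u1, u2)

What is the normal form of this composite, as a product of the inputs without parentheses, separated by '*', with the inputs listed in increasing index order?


u1 * u2 * u3 * u4 * u5 * u6


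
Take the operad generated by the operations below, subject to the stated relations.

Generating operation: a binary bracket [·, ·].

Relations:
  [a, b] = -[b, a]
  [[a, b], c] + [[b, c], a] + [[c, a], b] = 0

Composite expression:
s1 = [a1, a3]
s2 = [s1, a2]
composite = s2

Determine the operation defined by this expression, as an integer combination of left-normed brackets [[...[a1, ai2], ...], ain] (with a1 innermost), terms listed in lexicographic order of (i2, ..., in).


[[a1, a3], a2]

Antisymmetry and Jacobi reduce to a1-anchored left-normed brackets.
Composite bracket: [[a1, a3], a2]
Under [a, b] = ab - ba we get 4 signed associative words (2^2 = 4).
The a1-initial words carry the normal form:
  from a1a3a2, sign +1: term +[[a1, a3], a2]


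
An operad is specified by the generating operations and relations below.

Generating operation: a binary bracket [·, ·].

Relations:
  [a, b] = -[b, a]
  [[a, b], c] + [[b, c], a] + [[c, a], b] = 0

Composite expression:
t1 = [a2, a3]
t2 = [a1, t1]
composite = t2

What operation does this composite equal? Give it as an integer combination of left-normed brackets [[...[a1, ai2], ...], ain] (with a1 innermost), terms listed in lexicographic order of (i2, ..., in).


[[a1, a2], a3] - [[a1, a3], a2]


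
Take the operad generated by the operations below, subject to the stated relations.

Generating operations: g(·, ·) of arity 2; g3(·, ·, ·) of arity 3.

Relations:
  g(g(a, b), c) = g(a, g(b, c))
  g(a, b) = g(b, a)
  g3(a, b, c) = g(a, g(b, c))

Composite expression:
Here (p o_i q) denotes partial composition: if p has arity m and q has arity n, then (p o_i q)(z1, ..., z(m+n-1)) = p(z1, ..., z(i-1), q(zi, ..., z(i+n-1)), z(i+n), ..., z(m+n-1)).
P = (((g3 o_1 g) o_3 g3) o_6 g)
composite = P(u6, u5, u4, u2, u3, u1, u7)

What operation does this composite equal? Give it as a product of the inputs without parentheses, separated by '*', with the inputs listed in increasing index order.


Any arrangement under g3 is one operation, so sort the u-inputs.
g(u6, u5) reduces to u6 * u5
g3(u4, u2, u3) reduces to u4 * u2 * u3
g(u1, u7) reduces to u1 * u7
g3(g(u6, u5), g3(u4, u2, u3), g(u1, u7)) reduces to u6 * u5 * u4 * u2 * u3 * u1 * u7
putting the inputs in ascending order: u1 * u2 * u3 * u4 * u5 * u6 * u7

u1 * u2 * u3 * u4 * u5 * u6 * u7


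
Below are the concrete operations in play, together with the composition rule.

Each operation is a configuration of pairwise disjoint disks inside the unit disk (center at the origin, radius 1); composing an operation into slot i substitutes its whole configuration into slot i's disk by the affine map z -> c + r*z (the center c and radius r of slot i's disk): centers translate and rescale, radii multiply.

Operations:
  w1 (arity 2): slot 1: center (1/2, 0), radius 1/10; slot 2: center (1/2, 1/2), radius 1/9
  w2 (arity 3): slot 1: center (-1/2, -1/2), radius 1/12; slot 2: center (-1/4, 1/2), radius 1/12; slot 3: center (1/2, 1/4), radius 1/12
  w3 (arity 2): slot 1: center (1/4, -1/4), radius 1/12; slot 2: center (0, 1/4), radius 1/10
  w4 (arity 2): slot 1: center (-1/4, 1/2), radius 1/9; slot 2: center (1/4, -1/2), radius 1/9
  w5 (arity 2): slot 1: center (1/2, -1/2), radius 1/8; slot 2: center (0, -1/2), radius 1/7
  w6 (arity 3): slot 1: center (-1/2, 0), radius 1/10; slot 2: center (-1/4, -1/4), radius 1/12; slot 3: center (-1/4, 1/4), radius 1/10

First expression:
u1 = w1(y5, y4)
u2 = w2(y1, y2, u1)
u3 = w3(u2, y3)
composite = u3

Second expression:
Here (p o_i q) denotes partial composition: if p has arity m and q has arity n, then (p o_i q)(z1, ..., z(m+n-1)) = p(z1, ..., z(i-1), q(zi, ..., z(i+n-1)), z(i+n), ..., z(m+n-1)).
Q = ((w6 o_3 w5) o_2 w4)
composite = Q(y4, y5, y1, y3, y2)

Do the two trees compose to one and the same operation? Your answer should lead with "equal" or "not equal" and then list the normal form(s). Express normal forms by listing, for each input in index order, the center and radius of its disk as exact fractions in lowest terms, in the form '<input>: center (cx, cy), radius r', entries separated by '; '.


not equal; the first gives y1: center (5/24, -7/24), radius 1/144; y2: center (11/48, -5/24), radius 1/144; y3: center (0, 1/4), radius 1/10; y4: center (85/288, -65/288), radius 1/1296; y5: center (85/288, -11/48), radius 1/1440 and the second y1: center (-11/48, -7/24), radius 1/108; y2: center (-1/4, 1/5), radius 1/70; y3: center (-1/5, 1/5), radius 1/80; y4: center (-1/2, 0), radius 1/10; y5: center (-13/48, -5/24), radius 1/108


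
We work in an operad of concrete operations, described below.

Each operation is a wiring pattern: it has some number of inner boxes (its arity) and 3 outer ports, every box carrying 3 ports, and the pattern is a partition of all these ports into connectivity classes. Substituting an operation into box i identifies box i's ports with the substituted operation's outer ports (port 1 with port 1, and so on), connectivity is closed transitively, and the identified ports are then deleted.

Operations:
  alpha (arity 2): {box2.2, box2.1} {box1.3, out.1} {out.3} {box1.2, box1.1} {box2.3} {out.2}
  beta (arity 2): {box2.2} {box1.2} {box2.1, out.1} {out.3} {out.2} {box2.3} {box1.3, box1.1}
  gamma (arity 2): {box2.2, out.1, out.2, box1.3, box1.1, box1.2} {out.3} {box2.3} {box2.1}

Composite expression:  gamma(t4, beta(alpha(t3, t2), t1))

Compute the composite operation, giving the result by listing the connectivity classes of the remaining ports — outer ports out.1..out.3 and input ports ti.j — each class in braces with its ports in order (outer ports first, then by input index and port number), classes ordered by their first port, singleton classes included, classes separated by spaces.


{out.1, out.2, t4.1, t4.2, t4.3} {out.3} {t1.1} {t1.2} {t1.3} {t2.1, t2.2} {t2.3} {t3.1, t3.2} {t3.3}


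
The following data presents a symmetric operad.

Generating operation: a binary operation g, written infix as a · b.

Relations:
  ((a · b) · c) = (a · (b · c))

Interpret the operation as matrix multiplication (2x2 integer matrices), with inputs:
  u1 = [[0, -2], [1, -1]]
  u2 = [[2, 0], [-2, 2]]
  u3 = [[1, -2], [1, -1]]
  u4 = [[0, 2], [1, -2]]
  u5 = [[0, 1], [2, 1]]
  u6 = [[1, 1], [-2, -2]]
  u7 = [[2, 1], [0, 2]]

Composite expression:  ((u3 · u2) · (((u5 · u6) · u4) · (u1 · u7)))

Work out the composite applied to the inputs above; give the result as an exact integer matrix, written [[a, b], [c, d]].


[[0, 48], [0, 32]]

(u3 · u2) = [[6, -4], [4, -2]]
(u5 · u6) = [[-2, -2], [0, 0]]
((u5 · u6) · u4) = [[-2, 0], [0, 0]]
(u1 · u7) = [[0, -4], [2, -1]]
(((u5 · u6) · u4) · (u1 · u7)) = [[0, 8], [0, 0]]
((u3 · u2) · (((u5 · u6) · u4) · (u1 · u7))) = [[0, 48], [0, 32]]
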